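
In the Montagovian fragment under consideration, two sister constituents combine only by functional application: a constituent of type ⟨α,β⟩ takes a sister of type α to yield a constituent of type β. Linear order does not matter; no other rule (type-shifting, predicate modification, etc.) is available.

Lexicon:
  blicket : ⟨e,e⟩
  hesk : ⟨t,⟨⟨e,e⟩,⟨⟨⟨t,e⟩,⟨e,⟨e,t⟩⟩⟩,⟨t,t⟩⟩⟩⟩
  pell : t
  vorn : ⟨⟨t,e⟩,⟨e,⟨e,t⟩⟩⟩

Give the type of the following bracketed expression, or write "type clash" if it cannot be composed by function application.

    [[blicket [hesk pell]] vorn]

[hesk pell]: ⟨t,⟨⟨e,e⟩,⟨⟨⟨t,e⟩,⟨e,⟨e,t⟩⟩⟩,⟨t,t⟩⟩⟩⟩ applied to t yields ⟨⟨e,e⟩,⟨⟨⟨t,e⟩,⟨e,⟨e,t⟩⟩⟩,⟨t,t⟩⟩⟩.
[blicket [hesk pell]]: ⟨⟨e,e⟩,⟨⟨⟨t,e⟩,⟨e,⟨e,t⟩⟩⟩,⟨t,t⟩⟩⟩ applied to ⟨e,e⟩ yields ⟨⟨⟨t,e⟩,⟨e,⟨e,t⟩⟩⟩,⟨t,t⟩⟩.
[[blicket [hesk pell]] vorn]: ⟨⟨⟨t,e⟩,⟨e,⟨e,t⟩⟩⟩,⟨t,t⟩⟩ applied to ⟨⟨t,e⟩,⟨e,⟨e,t⟩⟩⟩ yields ⟨t,t⟩.

⟨t,t⟩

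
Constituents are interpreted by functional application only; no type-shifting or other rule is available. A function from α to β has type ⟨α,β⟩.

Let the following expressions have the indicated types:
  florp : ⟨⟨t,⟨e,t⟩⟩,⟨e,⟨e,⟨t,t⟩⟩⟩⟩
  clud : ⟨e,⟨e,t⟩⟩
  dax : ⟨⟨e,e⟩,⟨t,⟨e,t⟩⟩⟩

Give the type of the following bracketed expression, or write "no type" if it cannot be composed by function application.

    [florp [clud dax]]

[clud dax]: ⟨e,⟨e,t⟩⟩ with ⟨⟨e,e⟩,⟨t,⟨e,t⟩⟩⟩ — neither is a function whose domain matches the other; composition fails here.

no type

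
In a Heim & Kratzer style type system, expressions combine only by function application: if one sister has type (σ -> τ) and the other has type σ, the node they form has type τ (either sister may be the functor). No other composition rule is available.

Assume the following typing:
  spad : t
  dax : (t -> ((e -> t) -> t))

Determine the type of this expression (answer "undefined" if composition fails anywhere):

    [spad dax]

((e -> t) -> t)

[spad dax]: functor dax : (t -> ((e -> t) -> t)), argument spad : t; result ((e -> t) -> t).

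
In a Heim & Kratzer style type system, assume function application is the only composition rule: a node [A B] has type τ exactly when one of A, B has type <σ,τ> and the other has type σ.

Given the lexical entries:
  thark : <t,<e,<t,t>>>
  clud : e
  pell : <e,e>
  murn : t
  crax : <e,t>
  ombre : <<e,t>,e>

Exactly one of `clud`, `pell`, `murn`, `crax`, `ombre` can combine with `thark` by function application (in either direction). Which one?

murn

clud : e — thark needs t; clud needs nothing (atomic); neither fits.
pell : <e,e> — thark needs t; pell needs e; neither fits.
murn — combines: thark : <t,<e,<t,t>>> takes murn : t as argument, giving <e,<t,t>>.
crax : <e,t> — thark needs t; crax needs e; neither fits.
ombre : <<e,t>,e> — thark needs t; ombre needs <e,t>; neither fits.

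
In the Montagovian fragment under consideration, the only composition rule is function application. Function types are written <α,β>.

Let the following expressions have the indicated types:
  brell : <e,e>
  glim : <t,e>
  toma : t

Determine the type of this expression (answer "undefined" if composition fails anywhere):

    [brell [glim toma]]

[glim toma]: <t,e> applied to t yields e.
[brell [glim toma]]: <e,e> applied to e yields e.

e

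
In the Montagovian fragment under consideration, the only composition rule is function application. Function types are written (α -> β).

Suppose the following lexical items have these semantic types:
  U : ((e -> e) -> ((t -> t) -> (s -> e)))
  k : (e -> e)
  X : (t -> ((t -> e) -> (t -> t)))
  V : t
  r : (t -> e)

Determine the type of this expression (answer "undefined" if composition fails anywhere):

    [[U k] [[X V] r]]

(s -> e)

At [U k], U : ((e -> e) -> ((t -> t) -> (s -> e))) takes k : (e -> e), giving ((t -> t) -> (s -> e)).
At [X V], X : (t -> ((t -> e) -> (t -> t))) takes V : t, giving ((t -> e) -> (t -> t)).
At [[X V] r], [X V] : ((t -> e) -> (t -> t)) takes r : (t -> e), giving (t -> t).
At [[U k] [[X V] r]], [U k] : ((t -> t) -> (s -> e)) takes [[X V] r] : (t -> t), giving (s -> e).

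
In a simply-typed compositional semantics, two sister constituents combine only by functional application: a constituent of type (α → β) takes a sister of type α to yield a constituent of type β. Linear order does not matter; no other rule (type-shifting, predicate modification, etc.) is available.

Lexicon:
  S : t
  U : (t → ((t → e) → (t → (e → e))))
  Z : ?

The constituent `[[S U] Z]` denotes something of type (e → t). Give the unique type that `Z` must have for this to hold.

(((t → e) → (t → (e → e))) → (e → t))

[[S U] Z] is required to be (e → t). [S U] : ((t → e) → (t → (e → e))) cannot yield (e → t) as functor, so Z : (((t → e) → (t → (e → e))) → (e → t)).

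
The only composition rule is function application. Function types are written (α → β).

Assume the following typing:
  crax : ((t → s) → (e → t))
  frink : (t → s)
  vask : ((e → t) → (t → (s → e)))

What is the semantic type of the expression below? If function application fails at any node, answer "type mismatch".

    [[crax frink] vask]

(t → (s → e))

[crax frink]: functor crax : ((t → s) → (e → t)), argument frink : (t → s); result (e → t).
[[crax frink] vask]: functor vask : ((e → t) → (t → (s → e))), argument [crax frink] : (e → t); result (t → (s → e)).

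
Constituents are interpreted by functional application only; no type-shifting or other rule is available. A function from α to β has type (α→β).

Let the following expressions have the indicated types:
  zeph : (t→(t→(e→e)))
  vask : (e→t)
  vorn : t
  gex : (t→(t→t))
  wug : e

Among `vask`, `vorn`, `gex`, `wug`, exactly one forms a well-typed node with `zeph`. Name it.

vask : (e→t) — no; zeph wants t, and vask wants e.
vorn — combines: zeph : (t→(t→(e→e))) takes vorn : t as argument, giving (t→(e→e)).
gex : (t→(t→t)) — no; zeph wants t, and gex wants t.
wug : e — no; zeph wants t, and wug wants nothing (atomic).

vorn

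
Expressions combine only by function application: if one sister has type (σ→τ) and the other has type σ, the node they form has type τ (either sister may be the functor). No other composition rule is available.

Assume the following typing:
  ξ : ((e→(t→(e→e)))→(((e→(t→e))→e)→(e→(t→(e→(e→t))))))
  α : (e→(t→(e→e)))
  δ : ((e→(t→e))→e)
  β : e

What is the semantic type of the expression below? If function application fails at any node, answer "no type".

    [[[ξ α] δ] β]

(t→(e→(e→t)))

[ξ α]: functor ξ : ((e→(t→(e→e)))→(((e→(t→e))→e)→(e→(t→(e→(e→t)))))), argument α : (e→(t→(e→e))); result (((e→(t→e))→e)→(e→(t→(e→(e→t))))).
[[ξ α] δ]: functor [ξ α] : (((e→(t→e))→e)→(e→(t→(e→(e→t))))), argument δ : ((e→(t→e))→e); result (e→(t→(e→(e→t)))).
[[[ξ α] δ] β]: functor [[ξ α] δ] : (e→(t→(e→(e→t)))), argument β : e; result (t→(e→(e→t))).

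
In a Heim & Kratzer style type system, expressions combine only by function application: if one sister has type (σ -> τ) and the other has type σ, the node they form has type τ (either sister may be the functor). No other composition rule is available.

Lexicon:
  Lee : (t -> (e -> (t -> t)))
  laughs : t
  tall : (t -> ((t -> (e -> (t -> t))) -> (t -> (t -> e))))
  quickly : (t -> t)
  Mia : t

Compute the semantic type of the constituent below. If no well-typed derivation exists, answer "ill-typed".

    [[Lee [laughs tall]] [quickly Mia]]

(t -> e)

[laughs tall]: (t -> ((t -> (e -> (t -> t))) -> (t -> (t -> e)))) applied to t yields ((t -> (e -> (t -> t))) -> (t -> (t -> e))).
[Lee [laughs tall]]: ((t -> (e -> (t -> t))) -> (t -> (t -> e))) applied to (t -> (e -> (t -> t))) yields (t -> (t -> e)).
[quickly Mia]: (t -> t) applied to t yields t.
[[Lee [laughs tall]] [quickly Mia]]: (t -> (t -> e)) applied to t yields (t -> e).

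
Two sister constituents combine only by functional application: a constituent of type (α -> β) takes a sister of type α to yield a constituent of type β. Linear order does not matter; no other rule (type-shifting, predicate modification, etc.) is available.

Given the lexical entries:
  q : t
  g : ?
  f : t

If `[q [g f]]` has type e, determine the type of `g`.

For [q [g f]] to have type e with q of type t, [g f] must be the function: [g f] : (t -> e).
For [g f] to have type (t -> e) with f of type t, g must be the function: g : (t -> (t -> e)).

(t -> (t -> e))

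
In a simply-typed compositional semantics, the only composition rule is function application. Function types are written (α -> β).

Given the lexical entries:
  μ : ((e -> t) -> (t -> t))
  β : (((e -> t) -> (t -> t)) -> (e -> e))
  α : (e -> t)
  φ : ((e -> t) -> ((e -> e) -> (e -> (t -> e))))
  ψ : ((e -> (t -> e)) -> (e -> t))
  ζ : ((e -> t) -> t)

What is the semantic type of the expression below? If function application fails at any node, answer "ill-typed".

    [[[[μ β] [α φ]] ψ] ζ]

[μ β]: functor β : (((e -> t) -> (t -> t)) -> (e -> e)), argument μ : ((e -> t) -> (t -> t)); result (e -> e).
[α φ]: functor φ : ((e -> t) -> ((e -> e) -> (e -> (t -> e)))), argument α : (e -> t); result ((e -> e) -> (e -> (t -> e))).
[[μ β] [α φ]]: functor [α φ] : ((e -> e) -> (e -> (t -> e))), argument [μ β] : (e -> e); result (e -> (t -> e)).
[[[μ β] [α φ]] ψ]: functor ψ : ((e -> (t -> e)) -> (e -> t)), argument [[μ β] [α φ]] : (e -> (t -> e)); result (e -> t).
[[[[μ β] [α φ]] ψ] ζ]: functor ζ : ((e -> t) -> t), argument [[[μ β] [α φ]] ψ] : (e -> t); result t.

t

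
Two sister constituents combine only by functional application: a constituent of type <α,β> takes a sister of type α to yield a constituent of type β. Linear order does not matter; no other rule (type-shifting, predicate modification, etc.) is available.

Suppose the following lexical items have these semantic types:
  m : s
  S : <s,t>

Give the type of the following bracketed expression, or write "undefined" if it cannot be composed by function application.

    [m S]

t

[m S]: functor S : <s,t>, argument m : s; result t.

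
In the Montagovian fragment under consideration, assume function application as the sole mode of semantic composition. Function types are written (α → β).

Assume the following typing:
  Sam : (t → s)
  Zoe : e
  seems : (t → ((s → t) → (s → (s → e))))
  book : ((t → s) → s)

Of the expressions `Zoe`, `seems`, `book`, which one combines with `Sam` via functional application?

book

Zoe : e — neither side's domain matches the other.
seems : (t → ((s → t) → (s → (s → e)))) — neither side's domain matches the other.
book — combines: book : ((t → s) → s) takes Sam : (t → s) as argument, giving s.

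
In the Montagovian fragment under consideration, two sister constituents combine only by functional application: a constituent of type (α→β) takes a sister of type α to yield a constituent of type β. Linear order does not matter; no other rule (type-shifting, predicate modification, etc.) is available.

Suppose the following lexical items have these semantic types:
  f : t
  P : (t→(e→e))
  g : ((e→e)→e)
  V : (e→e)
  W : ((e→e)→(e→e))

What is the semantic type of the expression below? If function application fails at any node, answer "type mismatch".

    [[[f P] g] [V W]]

[f P]: (t→(e→e)) applied to t yields (e→e).
[[f P] g]: ((e→e)→e) applied to (e→e) yields e.
[V W]: ((e→e)→(e→e)) applied to (e→e) yields (e→e).
[[[f P] g] [V W]]: (e→e) applied to e yields e.

e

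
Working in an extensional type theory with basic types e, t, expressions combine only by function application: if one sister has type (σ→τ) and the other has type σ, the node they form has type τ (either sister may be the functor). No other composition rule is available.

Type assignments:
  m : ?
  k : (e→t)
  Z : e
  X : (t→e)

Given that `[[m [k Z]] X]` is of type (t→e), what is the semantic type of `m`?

[[m [k Z]] X] is required to be (t→e). X : (t→e) cannot yield (t→e) as functor, so [m [k Z]] : ((t→e)→(t→e)).
[m [k Z]] is required to be ((t→e)→(t→e)). [k Z] : t cannot yield ((t→e)→(t→e)) as functor, so m : (t→((t→e)→(t→e))).

(t→((t→e)→(t→e)))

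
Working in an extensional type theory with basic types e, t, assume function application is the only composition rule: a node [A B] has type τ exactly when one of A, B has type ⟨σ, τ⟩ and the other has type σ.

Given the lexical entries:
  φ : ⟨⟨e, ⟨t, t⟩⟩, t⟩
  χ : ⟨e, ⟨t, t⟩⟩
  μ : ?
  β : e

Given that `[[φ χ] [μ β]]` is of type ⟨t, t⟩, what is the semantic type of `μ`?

⟨e, ⟨t, ⟨t, t⟩⟩⟩

[[φ χ] [μ β]] must have type ⟨t, t⟩. The sister [φ χ] has type t; that is not a function onto ⟨t, t⟩, so [μ β] must be the functor, of type ⟨t, ⟨t, t⟩⟩.
[μ β] must have type ⟨t, ⟨t, t⟩⟩. The sister β has type e; that is not a function onto ⟨t, ⟨t, t⟩⟩, so μ must be the functor, of type ⟨e, ⟨t, ⟨t, t⟩⟩⟩.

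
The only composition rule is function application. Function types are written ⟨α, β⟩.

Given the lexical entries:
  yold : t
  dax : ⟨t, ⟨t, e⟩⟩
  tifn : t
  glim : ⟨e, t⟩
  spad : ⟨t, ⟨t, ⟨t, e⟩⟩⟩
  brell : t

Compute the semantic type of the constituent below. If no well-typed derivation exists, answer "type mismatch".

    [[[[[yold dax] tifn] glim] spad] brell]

At [yold dax], dax : ⟨t, ⟨t, e⟩⟩ takes yold : t, giving ⟨t, e⟩.
At [[yold dax] tifn], [yold dax] : ⟨t, e⟩ takes tifn : t, giving e.
At [[[yold dax] tifn] glim], glim : ⟨e, t⟩ takes [[yold dax] tifn] : e, giving t.
At [[[[yold dax] tifn] glim] spad], spad : ⟨t, ⟨t, ⟨t, e⟩⟩⟩ takes [[[yold dax] tifn] glim] : t, giving ⟨t, ⟨t, e⟩⟩.
At [[[[[yold dax] tifn] glim] spad] brell], [[[[yold dax] tifn] glim] spad] : ⟨t, ⟨t, e⟩⟩ takes brell : t, giving ⟨t, e⟩.

⟨t, e⟩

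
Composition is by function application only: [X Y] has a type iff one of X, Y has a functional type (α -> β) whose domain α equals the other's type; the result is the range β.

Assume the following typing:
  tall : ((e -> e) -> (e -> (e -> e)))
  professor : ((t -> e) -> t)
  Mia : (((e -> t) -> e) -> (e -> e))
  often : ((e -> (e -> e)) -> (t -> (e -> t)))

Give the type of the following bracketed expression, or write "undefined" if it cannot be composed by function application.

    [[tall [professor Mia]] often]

undefined

At [professor Mia]: neither ((t -> e) -> t) nor (((e -> t) -> e) -> (e -> e)) can take the other as argument; the node is ill-typed.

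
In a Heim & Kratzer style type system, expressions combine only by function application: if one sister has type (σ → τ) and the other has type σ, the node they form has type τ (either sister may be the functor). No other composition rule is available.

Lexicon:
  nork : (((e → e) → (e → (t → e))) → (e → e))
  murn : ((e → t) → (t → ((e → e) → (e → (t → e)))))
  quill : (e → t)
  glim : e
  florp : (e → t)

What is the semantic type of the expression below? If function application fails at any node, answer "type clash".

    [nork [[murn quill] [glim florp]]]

[murn quill]: functor murn : ((e → t) → (t → ((e → e) → (e → (t → e))))), argument quill : (e → t); result (t → ((e → e) → (e → (t → e)))).
[glim florp]: functor florp : (e → t), argument glim : e; result t.
[[murn quill] [glim florp]]: functor [murn quill] : (t → ((e → e) → (e → (t → e)))), argument [glim florp] : t; result ((e → e) → (e → (t → e))).
[nork [[murn quill] [glim florp]]]: functor nork : (((e → e) → (e → (t → e))) → (e → e)), argument [[murn quill] [glim florp]] : ((e → e) → (e → (t → e))); result (e → e).

(e → e)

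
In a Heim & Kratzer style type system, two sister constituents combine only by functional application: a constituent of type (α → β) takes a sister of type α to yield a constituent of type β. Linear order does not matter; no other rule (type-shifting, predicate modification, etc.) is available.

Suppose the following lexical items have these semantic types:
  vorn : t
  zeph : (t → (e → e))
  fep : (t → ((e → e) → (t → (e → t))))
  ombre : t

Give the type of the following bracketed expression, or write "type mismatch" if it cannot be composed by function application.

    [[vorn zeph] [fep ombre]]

(t → (e → t))

[vorn zeph]: zeph is (t → (e → e)), vorn is t; result (e → e).
[fep ombre]: fep is (t → ((e → e) → (t → (e → t)))), ombre is t; result ((e → e) → (t → (e → t))).
[[vorn zeph] [fep ombre]]: [fep ombre] is ((e → e) → (t → (e → t))), [vorn zeph] is (e → e); result (t → (e → t)).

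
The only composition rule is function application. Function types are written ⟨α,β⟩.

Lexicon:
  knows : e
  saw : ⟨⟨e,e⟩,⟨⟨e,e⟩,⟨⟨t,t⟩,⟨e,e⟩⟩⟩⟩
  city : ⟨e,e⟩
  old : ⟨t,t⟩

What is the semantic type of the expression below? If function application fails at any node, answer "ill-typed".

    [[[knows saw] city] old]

ill-typed

[knows saw]: e with ⟨⟨e,e⟩,⟨⟨e,e⟩,⟨⟨t,t⟩,⟨e,e⟩⟩⟩⟩ — neither is a function whose domain matches the other; composition fails here.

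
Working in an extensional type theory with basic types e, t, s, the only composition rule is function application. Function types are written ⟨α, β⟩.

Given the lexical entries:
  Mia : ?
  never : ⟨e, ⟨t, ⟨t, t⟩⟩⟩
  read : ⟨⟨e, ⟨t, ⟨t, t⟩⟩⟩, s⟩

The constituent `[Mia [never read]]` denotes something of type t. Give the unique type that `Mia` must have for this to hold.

⟨s, t⟩

For [Mia [never read]] to have type t with [never read] of type s, Mia must be the function: Mia : ⟨s, t⟩.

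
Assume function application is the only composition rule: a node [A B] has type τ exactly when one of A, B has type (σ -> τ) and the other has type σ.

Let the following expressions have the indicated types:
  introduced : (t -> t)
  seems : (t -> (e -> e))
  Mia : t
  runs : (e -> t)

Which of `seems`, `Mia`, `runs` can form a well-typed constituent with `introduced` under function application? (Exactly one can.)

Mia

seems : (t -> (e -> e)) — neither side's domain matches the other.
Mia — combines: introduced : (t -> t) takes Mia : t as argument, giving t.
runs : (e -> t) — neither side's domain matches the other.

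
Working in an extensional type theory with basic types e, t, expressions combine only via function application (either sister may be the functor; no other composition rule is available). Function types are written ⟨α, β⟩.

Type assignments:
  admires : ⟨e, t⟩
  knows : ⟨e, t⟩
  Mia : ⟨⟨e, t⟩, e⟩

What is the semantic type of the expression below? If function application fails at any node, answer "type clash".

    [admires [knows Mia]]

At [knows Mia], Mia : ⟨⟨e, t⟩, e⟩ takes knows : ⟨e, t⟩, giving e.
At [admires [knows Mia]], admires : ⟨e, t⟩ takes [knows Mia] : e, giving t.

t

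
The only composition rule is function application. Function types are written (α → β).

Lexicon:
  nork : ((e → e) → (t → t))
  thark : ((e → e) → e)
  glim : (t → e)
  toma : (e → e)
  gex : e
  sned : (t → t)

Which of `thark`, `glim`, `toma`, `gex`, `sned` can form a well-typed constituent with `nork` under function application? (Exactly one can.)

thark : ((e → e) → e) — nork needs (e → e); thark needs (e → e); neither fits.
glim : (t → e) — nork needs (e → e); glim needs t; neither fits.
toma — combines: nork : ((e → e) → (t → t)) takes toma : (e → e) as argument, giving (t → t).
gex : e — nork needs (e → e); gex needs nothing (atomic); neither fits.
sned : (t → t) — nork needs (e → e); sned needs t; neither fits.

toma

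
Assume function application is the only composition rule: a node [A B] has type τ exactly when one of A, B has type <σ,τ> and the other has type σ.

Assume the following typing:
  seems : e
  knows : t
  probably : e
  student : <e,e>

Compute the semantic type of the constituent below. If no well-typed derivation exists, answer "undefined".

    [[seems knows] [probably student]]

undefined

At [seems knows]: neither e nor t can take the other as argument; the node is ill-typed.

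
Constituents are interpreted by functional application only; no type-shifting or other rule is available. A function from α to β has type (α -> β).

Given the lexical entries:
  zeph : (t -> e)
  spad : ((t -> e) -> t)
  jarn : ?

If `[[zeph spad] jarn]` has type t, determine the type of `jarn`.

[[zeph spad] jarn] must have type t. The sister [zeph spad] has type t; that is not a function onto t, so jarn must be the functor, of type (t -> t).

(t -> t)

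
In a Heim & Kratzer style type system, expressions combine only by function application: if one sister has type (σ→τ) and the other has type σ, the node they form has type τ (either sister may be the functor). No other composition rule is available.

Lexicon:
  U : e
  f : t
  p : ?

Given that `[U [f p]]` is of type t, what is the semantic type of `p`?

At [U [f p]] (required: t): U is e, which is not a function with range t; hence [f p] is the functor — type (e→t).
At [f p] (required: (e→t)): f is t, which is not a function with range (e→t); hence p is the functor — type (t→(e→t)).

(t→(e→t))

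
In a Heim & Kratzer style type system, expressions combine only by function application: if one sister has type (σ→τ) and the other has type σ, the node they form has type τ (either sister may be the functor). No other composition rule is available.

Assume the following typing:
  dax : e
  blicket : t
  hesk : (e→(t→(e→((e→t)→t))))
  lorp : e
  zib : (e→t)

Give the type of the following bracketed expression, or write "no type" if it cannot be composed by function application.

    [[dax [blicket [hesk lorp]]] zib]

t

At [hesk lorp], hesk : (e→(t→(e→((e→t)→t)))) takes lorp : e, giving (t→(e→((e→t)→t))).
At [blicket [hesk lorp]], [hesk lorp] : (t→(e→((e→t)→t))) takes blicket : t, giving (e→((e→t)→t)).
At [dax [blicket [hesk lorp]]], [blicket [hesk lorp]] : (e→((e→t)→t)) takes dax : e, giving ((e→t)→t).
At [[dax [blicket [hesk lorp]]] zib], [dax [blicket [hesk lorp]]] : ((e→t)→t) takes zib : (e→t), giving t.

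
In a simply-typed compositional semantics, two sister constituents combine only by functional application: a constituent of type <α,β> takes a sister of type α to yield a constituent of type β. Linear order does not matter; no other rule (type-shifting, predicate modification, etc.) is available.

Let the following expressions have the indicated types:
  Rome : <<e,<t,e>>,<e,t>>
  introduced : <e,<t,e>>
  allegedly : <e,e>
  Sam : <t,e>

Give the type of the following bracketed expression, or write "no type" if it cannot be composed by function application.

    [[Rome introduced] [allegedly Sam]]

no type

[Rome introduced]: <<e,<t,e>>,<e,t>> applied to <e,<t,e>> yields <e,t>.
[allegedly Sam]: <e,e> and <t,e> cannot combine by function application — type clash.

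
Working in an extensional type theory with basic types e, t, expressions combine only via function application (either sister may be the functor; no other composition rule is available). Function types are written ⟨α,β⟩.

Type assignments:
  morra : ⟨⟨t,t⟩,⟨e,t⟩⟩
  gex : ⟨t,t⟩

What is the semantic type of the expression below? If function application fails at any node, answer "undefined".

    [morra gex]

⟨e,t⟩

[morra gex]: morra is ⟨⟨t,t⟩,⟨e,t⟩⟩, gex is ⟨t,t⟩; result ⟨e,t⟩.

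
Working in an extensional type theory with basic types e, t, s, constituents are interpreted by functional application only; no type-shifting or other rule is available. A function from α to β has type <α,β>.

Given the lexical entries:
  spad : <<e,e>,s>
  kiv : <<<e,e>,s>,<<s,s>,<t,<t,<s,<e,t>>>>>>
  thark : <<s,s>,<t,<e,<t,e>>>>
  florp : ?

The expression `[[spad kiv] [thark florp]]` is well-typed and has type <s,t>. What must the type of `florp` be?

At [[spad kiv] [thark florp]] (required: <s,t>): [spad kiv] is <<s,s>,<t,<t,<s,<e,t>>>>>, which is not a function with range <s,t>; hence [thark florp] is the functor — type <<<s,s>,<t,<t,<s,<e,t>>>>>,<s,t>>.
At [thark florp] (required: <<<s,s>,<t,<t,<s,<e,t>>>>>,<s,t>>): thark is <<s,s>,<t,<e,<t,e>>>>, which is not a function with range <<<s,s>,<t,<t,<s,<e,t>>>>>,<s,t>>; hence florp is the functor — type <<<s,s>,<t,<e,<t,e>>>>,<<<s,s>,<t,<t,<s,<e,t>>>>>,<s,t>>>.

<<<s,s>,<t,<e,<t,e>>>>,<<<s,s>,<t,<t,<s,<e,t>>>>>,<s,t>>>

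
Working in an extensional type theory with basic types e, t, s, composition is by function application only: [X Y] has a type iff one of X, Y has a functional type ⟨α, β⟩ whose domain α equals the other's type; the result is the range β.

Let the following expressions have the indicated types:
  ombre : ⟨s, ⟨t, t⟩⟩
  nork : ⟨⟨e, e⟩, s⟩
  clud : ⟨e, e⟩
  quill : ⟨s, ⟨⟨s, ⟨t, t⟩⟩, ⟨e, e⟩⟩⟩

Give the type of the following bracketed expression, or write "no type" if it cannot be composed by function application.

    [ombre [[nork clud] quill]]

⟨e, e⟩

[nork clud]: functor nork : ⟨⟨e, e⟩, s⟩, argument clud : ⟨e, e⟩; result s.
[[nork clud] quill]: functor quill : ⟨s, ⟨⟨s, ⟨t, t⟩⟩, ⟨e, e⟩⟩⟩, argument [nork clud] : s; result ⟨⟨s, ⟨t, t⟩⟩, ⟨e, e⟩⟩.
[ombre [[nork clud] quill]]: functor [[nork clud] quill] : ⟨⟨s, ⟨t, t⟩⟩, ⟨e, e⟩⟩, argument ombre : ⟨s, ⟨t, t⟩⟩; result ⟨e, e⟩.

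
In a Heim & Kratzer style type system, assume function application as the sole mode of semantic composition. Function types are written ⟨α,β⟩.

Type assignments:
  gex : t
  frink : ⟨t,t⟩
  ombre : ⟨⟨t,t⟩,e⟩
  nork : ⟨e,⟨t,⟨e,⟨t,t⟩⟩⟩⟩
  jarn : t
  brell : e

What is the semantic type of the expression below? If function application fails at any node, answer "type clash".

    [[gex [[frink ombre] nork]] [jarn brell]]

type clash

[frink ombre]: ⟨⟨t,t⟩,e⟩ applied to ⟨t,t⟩ yields e.
[[frink ombre] nork]: ⟨e,⟨t,⟨e,⟨t,t⟩⟩⟩⟩ applied to e yields ⟨t,⟨e,⟨t,t⟩⟩⟩.
[gex [[frink ombre] nork]]: ⟨t,⟨e,⟨t,t⟩⟩⟩ applied to t yields ⟨e,⟨t,t⟩⟩.
At [jarn brell]: neither t nor e can take the other as argument; the node is ill-typed.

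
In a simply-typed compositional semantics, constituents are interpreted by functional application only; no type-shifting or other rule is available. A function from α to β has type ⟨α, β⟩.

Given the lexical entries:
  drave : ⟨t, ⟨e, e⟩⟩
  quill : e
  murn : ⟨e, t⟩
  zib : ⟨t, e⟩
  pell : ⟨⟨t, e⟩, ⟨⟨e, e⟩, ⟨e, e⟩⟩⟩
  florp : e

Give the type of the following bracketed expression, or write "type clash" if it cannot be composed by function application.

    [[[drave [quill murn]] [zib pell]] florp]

e

[quill murn]: functor murn : ⟨e, t⟩, argument quill : e; result t.
[drave [quill murn]]: functor drave : ⟨t, ⟨e, e⟩⟩, argument [quill murn] : t; result ⟨e, e⟩.
[zib pell]: functor pell : ⟨⟨t, e⟩, ⟨⟨e, e⟩, ⟨e, e⟩⟩⟩, argument zib : ⟨t, e⟩; result ⟨⟨e, e⟩, ⟨e, e⟩⟩.
[[drave [quill murn]] [zib pell]]: functor [zib pell] : ⟨⟨e, e⟩, ⟨e, e⟩⟩, argument [drave [quill murn]] : ⟨e, e⟩; result ⟨e, e⟩.
[[[drave [quill murn]] [zib pell]] florp]: functor [[drave [quill murn]] [zib pell]] : ⟨e, e⟩, argument florp : e; result e.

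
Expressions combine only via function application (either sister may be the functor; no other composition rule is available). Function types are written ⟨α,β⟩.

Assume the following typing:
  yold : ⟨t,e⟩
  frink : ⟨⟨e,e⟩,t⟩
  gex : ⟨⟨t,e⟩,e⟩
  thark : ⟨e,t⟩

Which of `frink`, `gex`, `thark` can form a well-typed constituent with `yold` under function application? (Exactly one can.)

frink : ⟨⟨e,e⟩,t⟩ — does not combine with yold.
gex — combines: gex : ⟨⟨t,e⟩,e⟩ takes yold : ⟨t,e⟩ as argument, giving e.
thark : ⟨e,t⟩ — does not combine with yold.

gex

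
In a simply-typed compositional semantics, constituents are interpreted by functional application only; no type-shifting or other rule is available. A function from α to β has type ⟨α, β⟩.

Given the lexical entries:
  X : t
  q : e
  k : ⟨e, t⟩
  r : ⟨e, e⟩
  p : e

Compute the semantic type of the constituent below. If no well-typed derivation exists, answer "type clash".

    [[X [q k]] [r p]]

[q k]: ⟨e, t⟩ applied to e yields t.
[X [q k]]: t and t cannot combine by function application — type clash.

type clash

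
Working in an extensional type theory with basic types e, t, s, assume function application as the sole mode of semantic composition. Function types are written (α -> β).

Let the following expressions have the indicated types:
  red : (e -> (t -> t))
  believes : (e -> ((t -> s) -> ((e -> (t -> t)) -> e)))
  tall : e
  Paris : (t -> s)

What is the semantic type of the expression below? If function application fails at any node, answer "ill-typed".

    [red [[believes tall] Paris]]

e

[believes tall]: (e -> ((t -> s) -> ((e -> (t -> t)) -> e))) applied to e yields ((t -> s) -> ((e -> (t -> t)) -> e)).
[[believes tall] Paris]: ((t -> s) -> ((e -> (t -> t)) -> e)) applied to (t -> s) yields ((e -> (t -> t)) -> e).
[red [[believes tall] Paris]]: ((e -> (t -> t)) -> e) applied to (e -> (t -> t)) yields e.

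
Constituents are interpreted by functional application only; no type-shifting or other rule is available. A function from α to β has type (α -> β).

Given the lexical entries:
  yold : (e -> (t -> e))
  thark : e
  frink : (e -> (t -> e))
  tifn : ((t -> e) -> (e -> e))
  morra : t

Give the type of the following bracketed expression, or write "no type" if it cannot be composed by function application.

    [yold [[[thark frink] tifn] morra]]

[thark frink]: functor frink : (e -> (t -> e)), argument thark : e; result (t -> e).
[[thark frink] tifn]: functor tifn : ((t -> e) -> (e -> e)), argument [thark frink] : (t -> e); result (e -> e).
[[[thark frink] tifn] morra]: (e -> e) with t — neither is a function whose domain matches the other; composition fails here.

no type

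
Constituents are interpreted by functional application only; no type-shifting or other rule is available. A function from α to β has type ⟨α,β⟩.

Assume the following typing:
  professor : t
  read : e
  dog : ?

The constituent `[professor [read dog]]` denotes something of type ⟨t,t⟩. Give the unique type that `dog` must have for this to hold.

⟨e,⟨t,⟨t,t⟩⟩⟩

[professor [read dog]] is required to be ⟨t,t⟩. professor : t cannot yield ⟨t,t⟩ as functor, so [read dog] : ⟨t,⟨t,t⟩⟩.
[read dog] is required to be ⟨t,⟨t,t⟩⟩. read : e cannot yield ⟨t,⟨t,t⟩⟩ as functor, so dog : ⟨e,⟨t,⟨t,t⟩⟩⟩.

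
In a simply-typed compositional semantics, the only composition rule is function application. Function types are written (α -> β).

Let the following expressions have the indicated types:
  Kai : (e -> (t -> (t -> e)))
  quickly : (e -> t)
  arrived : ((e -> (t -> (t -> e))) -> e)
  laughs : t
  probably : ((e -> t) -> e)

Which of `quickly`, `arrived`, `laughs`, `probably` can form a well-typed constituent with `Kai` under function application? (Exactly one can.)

arrived

quickly : (e -> t) — does not combine with Kai.
arrived — combines: arrived : ((e -> (t -> (t -> e))) -> e) takes Kai : (e -> (t -> (t -> e))) as argument, giving e.
laughs : t — does not combine with Kai.
probably : ((e -> t) -> e) — does not combine with Kai.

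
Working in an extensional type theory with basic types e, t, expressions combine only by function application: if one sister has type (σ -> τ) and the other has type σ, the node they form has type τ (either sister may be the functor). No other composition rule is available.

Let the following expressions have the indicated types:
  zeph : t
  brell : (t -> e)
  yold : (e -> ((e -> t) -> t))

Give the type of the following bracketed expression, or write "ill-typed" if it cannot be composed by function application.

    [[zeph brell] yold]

[zeph brell]: functor brell : (t -> e), argument zeph : t; result e.
[[zeph brell] yold]: functor yold : (e -> ((e -> t) -> t)), argument [zeph brell] : e; result ((e -> t) -> t).

((e -> t) -> t)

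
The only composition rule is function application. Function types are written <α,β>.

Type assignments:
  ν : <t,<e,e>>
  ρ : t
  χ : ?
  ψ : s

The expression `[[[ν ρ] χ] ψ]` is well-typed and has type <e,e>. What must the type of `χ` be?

<<e,e>,<s,<e,e>>>

[[[ν ρ] χ] ψ] must have type <e,e>. The sister ψ has type s; that is not a function onto <e,e>, so [[ν ρ] χ] must be the functor, of type <s,<e,e>>.
[[ν ρ] χ] must have type <s,<e,e>>. The sister [ν ρ] has type <e,e>; that is not a function onto <s,<e,e>>, so χ must be the functor, of type <<e,e>,<s,<e,e>>>.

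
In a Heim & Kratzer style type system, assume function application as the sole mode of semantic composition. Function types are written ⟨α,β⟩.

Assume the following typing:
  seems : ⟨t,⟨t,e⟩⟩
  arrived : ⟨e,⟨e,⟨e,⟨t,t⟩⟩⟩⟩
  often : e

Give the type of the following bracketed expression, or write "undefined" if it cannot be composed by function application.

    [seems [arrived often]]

[arrived often]: functor arrived : ⟨e,⟨e,⟨e,⟨t,t⟩⟩⟩⟩, argument often : e; result ⟨e,⟨e,⟨t,t⟩⟩⟩.
[seems [arrived often]]: ⟨t,⟨t,e⟩⟩ and ⟨e,⟨e,⟨t,t⟩⟩⟩ cannot combine by function application — type clash.

undefined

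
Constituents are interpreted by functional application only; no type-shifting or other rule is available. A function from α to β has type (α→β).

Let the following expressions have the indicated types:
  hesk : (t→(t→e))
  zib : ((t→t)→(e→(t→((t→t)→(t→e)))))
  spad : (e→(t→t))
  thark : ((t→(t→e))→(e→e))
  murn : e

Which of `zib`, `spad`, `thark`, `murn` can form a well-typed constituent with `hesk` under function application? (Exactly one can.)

thark

zib : ((t→t)→(e→(t→((t→t)→(t→e))))) — does not combine with hesk.
spad : (e→(t→t)) — does not combine with hesk.
thark — combines: thark : ((t→(t→e))→(e→e)) takes hesk : (t→(t→e)) as argument, giving (e→e).
murn : e — does not combine with hesk.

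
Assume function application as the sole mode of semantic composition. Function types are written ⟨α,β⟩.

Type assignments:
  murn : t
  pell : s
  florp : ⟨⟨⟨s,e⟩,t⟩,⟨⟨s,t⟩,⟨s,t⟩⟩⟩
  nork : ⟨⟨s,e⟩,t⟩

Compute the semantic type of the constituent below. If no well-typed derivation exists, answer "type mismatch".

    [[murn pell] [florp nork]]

type mismatch

[murn pell]: t with s — neither is a function whose domain matches the other; composition fails here.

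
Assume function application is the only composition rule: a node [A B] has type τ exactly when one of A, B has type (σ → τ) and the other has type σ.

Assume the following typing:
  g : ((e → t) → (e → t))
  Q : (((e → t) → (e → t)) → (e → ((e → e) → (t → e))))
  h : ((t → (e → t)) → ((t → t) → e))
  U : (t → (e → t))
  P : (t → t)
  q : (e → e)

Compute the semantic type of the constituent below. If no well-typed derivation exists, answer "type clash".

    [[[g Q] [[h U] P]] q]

(t → e)

[g Q]: (((e → t) → (e → t)) → (e → ((e → e) → (t → e)))) applied to ((e → t) → (e → t)) yields (e → ((e → e) → (t → e))).
[h U]: ((t → (e → t)) → ((t → t) → e)) applied to (t → (e → t)) yields ((t → t) → e).
[[h U] P]: ((t → t) → e) applied to (t → t) yields e.
[[g Q] [[h U] P]]: (e → ((e → e) → (t → e))) applied to e yields ((e → e) → (t → e)).
[[[g Q] [[h U] P]] q]: ((e → e) → (t → e)) applied to (e → e) yields (t → e).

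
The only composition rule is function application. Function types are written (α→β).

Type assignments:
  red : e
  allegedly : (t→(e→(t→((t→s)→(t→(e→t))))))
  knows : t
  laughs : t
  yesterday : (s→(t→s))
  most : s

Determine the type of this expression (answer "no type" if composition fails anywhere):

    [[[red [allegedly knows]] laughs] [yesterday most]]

(t→(e→t))

At [allegedly knows], allegedly : (t→(e→(t→((t→s)→(t→(e→t)))))) takes knows : t, giving (e→(t→((t→s)→(t→(e→t))))).
At [red [allegedly knows]], [allegedly knows] : (e→(t→((t→s)→(t→(e→t))))) takes red : e, giving (t→((t→s)→(t→(e→t)))).
At [[red [allegedly knows]] laughs], [red [allegedly knows]] : (t→((t→s)→(t→(e→t)))) takes laughs : t, giving ((t→s)→(t→(e→t))).
At [yesterday most], yesterday : (s→(t→s)) takes most : s, giving (t→s).
At [[[red [allegedly knows]] laughs] [yesterday most]], [[red [allegedly knows]] laughs] : ((t→s)→(t→(e→t))) takes [yesterday most] : (t→s), giving (t→(e→t)).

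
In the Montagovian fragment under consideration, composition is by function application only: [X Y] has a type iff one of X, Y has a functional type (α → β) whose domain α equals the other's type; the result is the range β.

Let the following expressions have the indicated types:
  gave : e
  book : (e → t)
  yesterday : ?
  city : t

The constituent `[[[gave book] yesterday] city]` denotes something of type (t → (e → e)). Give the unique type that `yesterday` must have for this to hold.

At [[[gave book] yesterday] city] (required: (t → (e → e))): city is t, which is not a function with range (t → (e → e)); hence [[gave book] yesterday] is the functor — type (t → (t → (e → e))).
At [[gave book] yesterday] (required: (t → (t → (e → e)))): [gave book] is t, which is not a function with range (t → (t → (e → e))); hence yesterday is the functor — type (t → (t → (t → (e → e)))).

(t → (t → (t → (e → e))))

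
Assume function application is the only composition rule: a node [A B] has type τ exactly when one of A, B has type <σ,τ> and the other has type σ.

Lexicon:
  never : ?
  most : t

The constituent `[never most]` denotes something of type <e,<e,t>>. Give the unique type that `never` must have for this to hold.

[never most] must have type <e,<e,t>>. The sister most has type t; that is not a function onto <e,<e,t>>, so never must be the functor, of type <t,<e,<e,t>>>.

<t,<e,<e,t>>>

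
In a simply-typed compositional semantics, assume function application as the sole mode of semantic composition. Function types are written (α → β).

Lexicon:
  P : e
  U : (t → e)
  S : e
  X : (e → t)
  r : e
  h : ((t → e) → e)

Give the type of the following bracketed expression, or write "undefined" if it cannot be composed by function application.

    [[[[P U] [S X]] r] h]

[P U]: e and (t → e) cannot combine by function application — type clash.

undefined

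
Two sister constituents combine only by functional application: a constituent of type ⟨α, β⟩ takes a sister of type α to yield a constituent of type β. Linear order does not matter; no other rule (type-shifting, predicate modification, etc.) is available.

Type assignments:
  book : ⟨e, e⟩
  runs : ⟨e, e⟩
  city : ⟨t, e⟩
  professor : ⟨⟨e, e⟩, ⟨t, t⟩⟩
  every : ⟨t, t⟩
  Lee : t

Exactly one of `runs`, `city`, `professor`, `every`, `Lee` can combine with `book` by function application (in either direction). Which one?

professor

runs : ⟨e, e⟩ — does not combine with book.
city : ⟨t, e⟩ — does not combine with book.
professor — combines: professor : ⟨⟨e, e⟩, ⟨t, t⟩⟩ takes book : ⟨e, e⟩ as argument, giving ⟨t, t⟩.
every : ⟨t, t⟩ — does not combine with book.
Lee : t — does not combine with book.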